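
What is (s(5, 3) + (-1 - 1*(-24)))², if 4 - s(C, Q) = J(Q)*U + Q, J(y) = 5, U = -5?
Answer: 2401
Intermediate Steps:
s(C, Q) = 29 - Q (s(C, Q) = 4 - (5*(-5) + Q) = 4 - (-25 + Q) = 4 + (25 - Q) = 29 - Q)
(s(5, 3) + (-1 - 1*(-24)))² = ((29 - 1*3) + (-1 - 1*(-24)))² = ((29 - 3) + (-1 + 24))² = (26 + 23)² = 49² = 2401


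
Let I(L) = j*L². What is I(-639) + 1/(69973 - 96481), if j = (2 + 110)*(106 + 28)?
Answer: 162443186204543/26508 ≈ 6.1281e+9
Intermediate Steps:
j = 15008 (j = 112*134 = 15008)
I(L) = 15008*L²
I(-639) + 1/(69973 - 96481) = 15008*(-639)² + 1/(69973 - 96481) = 15008*408321 + 1/(-26508) = 6128081568 - 1/26508 = 162443186204543/26508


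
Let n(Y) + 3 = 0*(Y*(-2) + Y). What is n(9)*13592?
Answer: -40776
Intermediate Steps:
n(Y) = -3 (n(Y) = -3 + 0*(Y*(-2) + Y) = -3 + 0*(-2*Y + Y) = -3 + 0*(-Y) = -3 + 0 = -3)
n(9)*13592 = -3*13592 = -40776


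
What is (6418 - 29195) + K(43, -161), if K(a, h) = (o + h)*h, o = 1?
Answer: 2983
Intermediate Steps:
K(a, h) = h*(1 + h) (K(a, h) = (1 + h)*h = h*(1 + h))
(6418 - 29195) + K(43, -161) = (6418 - 29195) - 161*(1 - 161) = -22777 - 161*(-160) = -22777 + 25760 = 2983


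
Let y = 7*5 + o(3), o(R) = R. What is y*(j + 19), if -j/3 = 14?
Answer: -874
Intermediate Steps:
j = -42 (j = -3*14 = -42)
y = 38 (y = 7*5 + 3 = 35 + 3 = 38)
y*(j + 19) = 38*(-42 + 19) = 38*(-23) = -874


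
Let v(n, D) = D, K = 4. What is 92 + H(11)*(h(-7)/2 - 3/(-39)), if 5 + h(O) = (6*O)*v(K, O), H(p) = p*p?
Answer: 457231/26 ≈ 17586.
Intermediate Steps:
H(p) = p**2
h(O) = -5 + 6*O**2 (h(O) = -5 + (6*O)*O = -5 + 6*O**2)
92 + H(11)*(h(-7)/2 - 3/(-39)) = 92 + 11**2*((-5 + 6*(-7)**2)/2 - 3/(-39)) = 92 + 121*((-5 + 6*49)*(1/2) - 3*(-1/39)) = 92 + 121*((-5 + 294)*(1/2) + 1/13) = 92 + 121*(289*(1/2) + 1/13) = 92 + 121*(289/2 + 1/13) = 92 + 121*(3759/26) = 92 + 454839/26 = 457231/26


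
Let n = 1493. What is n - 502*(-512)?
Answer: 258517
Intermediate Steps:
n - 502*(-512) = 1493 - 502*(-512) = 1493 + 257024 = 258517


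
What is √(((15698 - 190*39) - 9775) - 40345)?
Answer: 6*I*√1162 ≈ 204.53*I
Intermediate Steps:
√(((15698 - 190*39) - 9775) - 40345) = √(((15698 - 7410) - 9775) - 40345) = √((8288 - 9775) - 40345) = √(-1487 - 40345) = √(-41832) = 6*I*√1162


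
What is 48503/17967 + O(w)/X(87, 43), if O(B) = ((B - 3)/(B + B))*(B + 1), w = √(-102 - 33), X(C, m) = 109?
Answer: 5268860/1958403 + 23*I*√15/1635 ≈ 2.6904 + 0.054482*I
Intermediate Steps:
w = 3*I*√15 (w = √(-135) = 3*I*√15 ≈ 11.619*I)
O(B) = (1 + B)*(-3 + B)/(2*B) (O(B) = ((-3 + B)/((2*B)))*(1 + B) = ((-3 + B)*(1/(2*B)))*(1 + B) = ((-3 + B)/(2*B))*(1 + B) = (1 + B)*(-3 + B)/(2*B))
48503/17967 + O(w)/X(87, 43) = 48503/17967 + ((-3 + (3*I*√15)*(-2 + 3*I*√15))/(2*((3*I*√15))))/109 = 48503*(1/17967) + ((-I*√15/45)*(-3 + 3*I*√15*(-2 + 3*I*√15))/2)*(1/109) = 48503/17967 - I*√15*(-3 + 3*I*√15*(-2 + 3*I*√15))/90*(1/109) = 48503/17967 - I*√15*(-3 + 3*I*√15*(-2 + 3*I*√15))/9810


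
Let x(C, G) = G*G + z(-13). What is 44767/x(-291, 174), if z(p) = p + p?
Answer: 44767/30250 ≈ 1.4799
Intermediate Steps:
z(p) = 2*p
x(C, G) = -26 + G**2 (x(C, G) = G*G + 2*(-13) = G**2 - 26 = -26 + G**2)
44767/x(-291, 174) = 44767/(-26 + 174**2) = 44767/(-26 + 30276) = 44767/30250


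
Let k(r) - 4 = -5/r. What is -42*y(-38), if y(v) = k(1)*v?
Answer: -1596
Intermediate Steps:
k(r) = 4 - 5/r
y(v) = -v (y(v) = (4 - 5/1)*v = (4 - 5*1)*v = (4 - 5)*v = -v)
-42*y(-38) = -(-42)*(-38) = -42*38 = -1596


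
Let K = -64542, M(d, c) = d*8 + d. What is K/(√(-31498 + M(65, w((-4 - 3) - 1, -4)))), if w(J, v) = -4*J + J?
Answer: 64542*I*√30913/30913 ≈ 367.09*I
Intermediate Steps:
w(J, v) = -3*J
M(d, c) = 9*d (M(d, c) = 8*d + d = 9*d)
K/(√(-31498 + M(65, w((-4 - 3) - 1, -4)))) = -64542/√(-31498 + 9*65) = -64542/√(-31498 + 585) = -64542*(-I*√30913/30913) = -(-64542)*I*√30913/30913 = 64542*I*√30913/30913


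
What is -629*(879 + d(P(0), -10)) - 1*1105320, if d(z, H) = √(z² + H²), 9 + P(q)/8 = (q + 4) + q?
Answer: -1658211 - 6290*√17 ≈ -1.6841e+6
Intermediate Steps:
P(q) = -40 + 16*q (P(q) = -72 + 8*((q + 4) + q) = -72 + 8*((4 + q) + q) = -72 + 8*(4 + 2*q) = -72 + (32 + 16*q) = -40 + 16*q)
d(z, H) = √(H² + z²)
-629*(879 + d(P(0), -10)) - 1*1105320 = -629*(879 + √((-10)² + (-40 + 16*0)²)) - 1*1105320 = -629*(879 + √(100 + (-40 + 0)²)) - 1105320 = -629*(879 + √(100 + (-40)²)) - 1105320 = -629*(879 + √(100 + 1600)) - 1105320 = -629*(879 + √1700) - 1105320 = -629*(879 + 10*√17) - 1105320 = (-552891 - 6290*√17) - 1105320 = -1658211 - 6290*√17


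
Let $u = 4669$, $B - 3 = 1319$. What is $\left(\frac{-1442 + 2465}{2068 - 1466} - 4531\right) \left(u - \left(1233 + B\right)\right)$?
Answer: $- \frac{411722489}{43} \approx -9.5749 \cdot 10^{6}$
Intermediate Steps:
$B = 1322$ ($B = 3 + 1319 = 1322$)
$\left(\frac{-1442 + 2465}{2068 - 1466} - 4531\right) \left(u - \left(1233 + B\right)\right) = \left(\frac{-1442 + 2465}{2068 - 1466} - 4531\right) \left(4669 - 2555\right) = \left(\frac{1023}{602} - 4531\right) \left(4669 - 2555\right) = \left(1023 \cdot \frac{1}{602} - 4531\right) \left(4669 - 2555\right) = \left(\frac{1023}{602} - 4531\right) 2114 = \left(- \frac{2726639}{602}\right) 2114 = - \frac{411722489}{43}$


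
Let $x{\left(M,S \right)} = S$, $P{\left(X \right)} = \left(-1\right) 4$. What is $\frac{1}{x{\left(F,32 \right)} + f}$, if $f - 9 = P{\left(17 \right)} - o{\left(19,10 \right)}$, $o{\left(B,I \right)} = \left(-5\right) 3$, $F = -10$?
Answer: $\frac{1}{52} \approx 0.019231$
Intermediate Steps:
$P{\left(X \right)} = -4$
$o{\left(B,I \right)} = -15$
$f = 20$ ($f = 9 - -11 = 9 + \left(-4 + 15\right) = 9 + 11 = 20$)
$\frac{1}{x{\left(F,32 \right)} + f} = \frac{1}{32 + 20} = \frac{1}{52}$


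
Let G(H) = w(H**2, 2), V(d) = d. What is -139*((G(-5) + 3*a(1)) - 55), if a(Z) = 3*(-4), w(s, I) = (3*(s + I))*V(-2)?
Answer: 35167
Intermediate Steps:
w(s, I) = -6*I - 6*s (w(s, I) = (3*(s + I))*(-2) = (3*(I + s))*(-2) = (3*I + 3*s)*(-2) = -6*I - 6*s)
a(Z) = -12
G(H) = -12 - 6*H**2 (G(H) = -6*2 - 6*H**2 = -12 - 6*H**2)
-139*((G(-5) + 3*a(1)) - 55) = -139*(((-12 - 6*(-5)**2) + 3*(-12)) - 55) = -139*(((-12 - 6*25) - 36) - 55) = -139*(((-12 - 150) - 36) - 55) = -139*((-162 - 36) - 55) = -139*(-198 - 55) = -139*(-253) = 35167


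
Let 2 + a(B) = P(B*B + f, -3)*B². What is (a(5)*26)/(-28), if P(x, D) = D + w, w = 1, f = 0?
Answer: 338/7 ≈ 48.286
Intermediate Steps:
P(x, D) = 1 + D (P(x, D) = D + 1 = 1 + D)
a(B) = -2 - 2*B² (a(B) = -2 + (1 - 3)*B² = -2 - 2*B²)
(a(5)*26)/(-28) = ((-2 - 2*5²)*26)/(-28) = ((-2 - 2*25)*26)*(-1/28) = ((-2 - 50)*26)*(-1/28) = -52*26*(-1/28) = -1352*(-1/28) = 338/7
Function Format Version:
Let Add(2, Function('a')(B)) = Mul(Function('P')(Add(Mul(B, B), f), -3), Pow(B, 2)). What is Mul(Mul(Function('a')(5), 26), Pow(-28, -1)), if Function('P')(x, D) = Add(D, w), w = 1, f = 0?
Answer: Rational(338, 7) ≈ 48.286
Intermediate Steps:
Function('P')(x, D) = Add(1, D) (Function('P')(x, D) = Add(D, 1) = Add(1, D))
Function('a')(B) = Add(-2, Mul(-2, Pow(B, 2))) (Function('a')(B) = Add(-2, Mul(Add(1, -3), Pow(B, 2))) = Add(-2, Mul(-2, Pow(B, 2))))
Mul(Mul(Function('a')(5), 26), Pow(-28, -1)) = Mul(Mul(Add(-2, Mul(-2, Pow(5, 2))), 26), Pow(-28, -1)) = Mul(Mul(Add(-2, Mul(-2, 25)), 26), Rational(-1, 28)) = Mul(Mul(Add(-2, -50), 26), Rational(-1, 28)) = Mul(Mul(-52, 26), Rational(-1, 28)) = Mul(-1352, Rational(-1, 28)) = Rational(338, 7)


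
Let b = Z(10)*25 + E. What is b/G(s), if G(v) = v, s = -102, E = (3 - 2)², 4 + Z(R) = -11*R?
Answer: 2849/102 ≈ 27.931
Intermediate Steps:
Z(R) = -4 - 11*R
E = 1 (E = 1² = 1)
b = -2849 (b = (-4 - 11*10)*25 + 1 = (-4 - 110)*25 + 1 = -114*25 + 1 = -2850 + 1 = -2849)
b/G(s) = -2849/(-102) = -2849*(-1/102) = 2849/102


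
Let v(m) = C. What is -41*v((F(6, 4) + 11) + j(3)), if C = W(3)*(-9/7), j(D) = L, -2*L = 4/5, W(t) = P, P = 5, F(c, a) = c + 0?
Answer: 1845/7 ≈ 263.57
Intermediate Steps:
F(c, a) = c
W(t) = 5
L = -2/5 ≈ -0.40000
j(D) = -2/5
C = -45/7 (C = 5*(-9/7) = -45/7 ≈ -6.4286)
v(m) = -45/7
-41*v((F(6, 4) + 11) + j(3)) = -41*(-45/7) = 1845/7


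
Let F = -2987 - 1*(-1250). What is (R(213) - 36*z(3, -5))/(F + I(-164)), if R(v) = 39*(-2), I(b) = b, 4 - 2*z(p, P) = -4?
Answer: 222/1901 ≈ 0.11678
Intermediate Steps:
z(p, P) = 4 (z(p, P) = 2 - ½*(-4) = 2 + 2 = 4)
R(v) = -78
F = -1737 (F = -2987 + 1250 = -1737)
(R(213) - 36*z(3, -5))/(F + I(-164)) = (-78 - 36*4)/(-1737 - 164) = (-78 - 144)/(-1901) = -222*(-1/1901) = 222/1901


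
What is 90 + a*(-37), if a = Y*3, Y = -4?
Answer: 534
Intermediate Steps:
a = -12 (a = -4*3 = -12)
90 + a*(-37) = 90 - 12*(-37) = 90 + 444 = 534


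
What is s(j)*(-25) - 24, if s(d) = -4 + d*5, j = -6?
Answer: 826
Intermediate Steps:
s(d) = -4 + 5*d
s(j)*(-25) - 24 = (-4 + 5*(-6))*(-25) - 24 = (-4 - 30)*(-25) - 24 = -34*(-25) - 24 = 850 - 24 = 826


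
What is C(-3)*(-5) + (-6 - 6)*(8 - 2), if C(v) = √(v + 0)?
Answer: -72 - 5*I*√3 ≈ -72.0 - 8.6602*I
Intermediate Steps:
C(v) = √v
C(-3)*(-5) + (-6 - 6)*(8 - 2) = √(-3)*(-5) + (-6 - 6)*(8 - 2) = (I*√3)*(-5) - 12*6 = -5*I*√3 - 72 = -72 - 5*I*√3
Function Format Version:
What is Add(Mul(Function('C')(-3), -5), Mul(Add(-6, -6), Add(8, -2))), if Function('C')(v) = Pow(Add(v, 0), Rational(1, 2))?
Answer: Add(-72, Mul(-5, I, Pow(3, Rational(1, 2)))) ≈ Add(-72.000, Mul(-8.6602, I))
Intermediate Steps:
Function('C')(v) = Pow(v, Rational(1, 2))
Add(Mul(Function('C')(-3), -5), Mul(Add(-6, -6), Add(8, -2))) = Add(Mul(Pow(-3, Rational(1, 2)), -5), Mul(Add(-6, -6), Add(8, -2))) = Add(Mul(Mul(I, Pow(3, Rational(1, 2))), -5), Mul(-12, 6)) = Add(Mul(-5, I, Pow(3, Rational(1, 2))), -72) = Add(-72, Mul(-5, I, Pow(3, Rational(1, 2))))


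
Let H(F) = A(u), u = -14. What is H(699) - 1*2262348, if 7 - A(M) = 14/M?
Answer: -2262340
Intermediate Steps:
A(M) = 7 - 14/M
H(F) = 8 (H(F) = 7 - 14/(-14) = 7 - 14*(-1/14) = 7 + 1 = 8)
H(699) - 1*2262348 = 8 - 1*2262348 = 8 - 2262348 = -2262340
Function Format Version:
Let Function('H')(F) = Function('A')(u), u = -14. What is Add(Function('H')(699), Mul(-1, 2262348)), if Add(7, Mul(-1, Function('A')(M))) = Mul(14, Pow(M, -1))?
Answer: -2262340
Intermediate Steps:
Function('A')(M) = Add(7, Mul(-14, Pow(M, -1))) (Function('A')(M) = Add(7, Mul(-1, Mul(14, Pow(M, -1)))) = Add(7, Mul(-14, Pow(M, -1))))
Function('H')(F) = 8 (Function('H')(F) = Add(7, Mul(-14, Pow(-14, -1))) = Add(7, Mul(-14, Rational(-1, 14))) = Add(7, 1) = 8)
Add(Function('H')(699), Mul(-1, 2262348)) = Add(8, Mul(-1, 2262348)) = Add(8, -2262348) = -2262340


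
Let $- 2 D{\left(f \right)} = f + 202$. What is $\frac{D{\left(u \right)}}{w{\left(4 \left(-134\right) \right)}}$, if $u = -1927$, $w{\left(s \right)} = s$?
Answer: $- \frac{1725}{1072} \approx -1.6091$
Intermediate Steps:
$D{\left(f \right)} = -101 - \frac{f}{2}$ ($D{\left(f \right)} = - \frac{f + 202}{2} = - \frac{202 + f}{2} = -101 - \frac{f}{2}$)
$\frac{D{\left(u \right)}}{w{\left(4 \left(-134\right) \right)}} = \frac{-101 - - \frac{1927}{2}}{4 \left(-134\right)} = \frac{-101 + \frac{1927}{2}}{-536} = \frac{1725}{2} \left(- \frac{1}{536}\right) = - \frac{1725}{1072}$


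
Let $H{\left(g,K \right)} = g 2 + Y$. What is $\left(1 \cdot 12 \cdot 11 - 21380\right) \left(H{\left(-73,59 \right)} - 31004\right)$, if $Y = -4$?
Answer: $661960192$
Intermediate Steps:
$H{\left(g,K \right)} = -4 + 2 g$ ($H{\left(g,K \right)} = g 2 - 4 = 2 g - 4 = -4 + 2 g$)
$\left(1 \cdot 12 \cdot 11 - 21380\right) \left(H{\left(-73,59 \right)} - 31004\right) = \left(1 \cdot 12 \cdot 11 - 21380\right) \left(\left(-4 + 2 \left(-73\right)\right) - 31004\right) = \left(12 \cdot 11 - 21380\right) \left(\left(-4 - 146\right) - 31004\right) = \left(132 - 21380\right) \left(-150 - 31004\right) = \left(-21248\right) \left(-31154\right) = 661960192$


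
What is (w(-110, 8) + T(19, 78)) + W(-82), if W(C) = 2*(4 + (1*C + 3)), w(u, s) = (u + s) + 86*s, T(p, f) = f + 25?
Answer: 539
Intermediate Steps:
T(p, f) = 25 + f
w(u, s) = u + 87*s (w(u, s) = (s + u) + 86*s = u + 87*s)
W(C) = 14 + 2*C (W(C) = 2*(4 + (C + 3)) = 2*(4 + (3 + C)) = 2*(7 + C) = 14 + 2*C)
(w(-110, 8) + T(19, 78)) + W(-82) = ((-110 + 87*8) + (25 + 78)) + (14 + 2*(-82)) = ((-110 + 696) + 103) + (14 - 164) = (586 + 103) - 150 = 689 - 150 = 539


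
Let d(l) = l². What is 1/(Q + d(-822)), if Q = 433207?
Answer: 1/1108891 ≈ 9.0180e-7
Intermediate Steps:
1/(Q + d(-822)) = 1/(433207 + (-822)²) = 1/(433207 + 675684) = 1/1108891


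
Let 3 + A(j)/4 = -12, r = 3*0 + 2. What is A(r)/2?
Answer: -30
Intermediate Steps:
r = 2 (r = 0 + 2 = 2)
A(j) = -60 (A(j) = -12 + 4*(-12) = -12 - 48 = -60)
A(r)/2 = -60/2 = (½)*(-60) = -30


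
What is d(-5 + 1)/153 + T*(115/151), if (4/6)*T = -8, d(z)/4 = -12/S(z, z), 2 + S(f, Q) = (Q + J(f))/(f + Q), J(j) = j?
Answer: -67964/7701 ≈ -8.8253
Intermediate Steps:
S(f, Q) = -1 (S(f, Q) = -2 + (Q + f)/(f + Q) = -2 + (Q + f)/(Q + f) = -2 + 1 = -1)
d(z) = 48 (d(z) = 4*(-12/(-1)) = 4*(-12*(-1)) = 4*12 = 48)
T = -12 (T = (3/2)*(-8) = -12)
d(-5 + 1)/153 + T*(115/151) = 48/153 - 1380/151 = 48*(1/153) - 1380/151 = 16/51 - 12*115/151 = 16/51 - 1380/151 = -67964/7701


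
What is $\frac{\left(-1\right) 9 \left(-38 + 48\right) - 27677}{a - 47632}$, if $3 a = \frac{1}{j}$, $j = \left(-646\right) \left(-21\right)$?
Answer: $\frac{1130061366}{1938527135} \approx 0.58295$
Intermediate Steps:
$j = 13566$
$a = \frac{1}{40698}$ ($a = \frac{1}{3 \cdot 13566} = \frac{1}{3} \cdot \frac{1}{13566} = \frac{1}{40698} \approx 2.4571 \cdot 10^{-5}$)
$\frac{\left(-1\right) 9 \left(-38 + 48\right) - 27677}{a - 47632} = \frac{\left(-1\right) 9 \left(-38 + 48\right) - 27677}{\frac{1}{40698} - 47632} = \frac{\left(-9\right) 10 - 27677}{- \frac{1938527135}{40698}} = \left(-90 - 27677\right) \left(- \frac{40698}{1938527135}\right) = \left(-27767\right) \left(- \frac{40698}{1938527135}\right) = \frac{1130061366}{1938527135}$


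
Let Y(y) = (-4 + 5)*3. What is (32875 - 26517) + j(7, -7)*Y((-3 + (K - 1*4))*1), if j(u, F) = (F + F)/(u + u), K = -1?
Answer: 6355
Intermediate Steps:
Y(y) = 3 (Y(y) = 1*3 = 3)
j(u, F) = F/u (j(u, F) = (2*F)/((2*u)) = (2*F)*(1/(2*u)) = F/u)
(32875 - 26517) + j(7, -7)*Y((-3 + (K - 1*4))*1) = (32875 - 26517) - 7/7*3 = 6358 - 7*⅐*3 = 6358 - 1*3 = 6358 - 3 = 6355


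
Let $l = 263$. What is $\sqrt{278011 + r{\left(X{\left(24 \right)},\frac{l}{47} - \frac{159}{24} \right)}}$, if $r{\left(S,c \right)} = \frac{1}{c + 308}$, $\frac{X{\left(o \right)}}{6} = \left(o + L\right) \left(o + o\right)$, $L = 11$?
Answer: $\frac{\sqrt{3703664598475947}}{115421} \approx 527.27$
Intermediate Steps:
$X{\left(o \right)} = 12 o \left(11 + o\right)$ ($X{\left(o \right)} = 6 \left(o + 11\right) \left(o + o\right) = 6 \left(11 + o\right) 2 o = 6 \cdot 2 o \left(11 + o\right) = 12 o \left(11 + o\right)$)
$r{\left(S,c \right)} = \frac{1}{308 + c}$
$\sqrt{278011 + r{\left(X{\left(24 \right)},\frac{l}{47} - \frac{159}{24} \right)}} = \sqrt{278011 + \frac{1}{308 + \left(\frac{263}{47} - \frac{159}{24}\right)}} = \sqrt{278011 + \frac{1}{308 + \left(263 \cdot \frac{1}{47} - \frac{53}{8}\right)}} = \sqrt{278011 + \frac{1}{308 + \left(\frac{263}{47} - \frac{53}{8}\right)}} = \sqrt{278011 + \frac{1}{308 - \frac{387}{376}}} = \sqrt{278011 + \frac{1}{\frac{115421}{376}}} = \sqrt{278011 + \frac{376}{115421}} = \sqrt{\frac{32088308007}{115421}} = \frac{\sqrt{3703664598475947}}{115421}$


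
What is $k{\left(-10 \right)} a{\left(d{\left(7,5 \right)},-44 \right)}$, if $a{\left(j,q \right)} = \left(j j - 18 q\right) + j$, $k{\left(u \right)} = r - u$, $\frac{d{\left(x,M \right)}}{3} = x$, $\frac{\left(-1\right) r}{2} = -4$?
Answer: $22572$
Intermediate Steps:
$r = 8$ ($r = \left(-2\right) \left(-4\right) = 8$)
$d{\left(x,M \right)} = 3 x$
$k{\left(u \right)} = 8 - u$
$a{\left(j,q \right)} = j + j^{2} - 18 q$ ($a{\left(j,q \right)} = \left(j^{2} - 18 q\right) + j = j + j^{2} - 18 q$)
$k{\left(-10 \right)} a{\left(d{\left(7,5 \right)},-44 \right)} = \left(8 - -10\right) \left(3 \cdot 7 + \left(3 \cdot 7\right)^{2} - -792\right) = \left(8 + 10\right) \left(21 + 21^{2} + 792\right) = 18 \left(21 + 441 + 792\right) = 18 \cdot 1254 = 22572$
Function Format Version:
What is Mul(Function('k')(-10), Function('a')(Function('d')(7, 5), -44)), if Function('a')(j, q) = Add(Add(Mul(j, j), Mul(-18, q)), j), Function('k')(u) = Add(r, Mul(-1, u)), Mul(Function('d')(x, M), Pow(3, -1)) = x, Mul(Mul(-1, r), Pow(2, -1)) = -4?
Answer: 22572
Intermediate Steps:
r = 8 (r = Mul(-2, -4) = 8)
Function('d')(x, M) = Mul(3, x)
Function('k')(u) = Add(8, Mul(-1, u))
Function('a')(j, q) = Add(j, Pow(j, 2), Mul(-18, q)) (Function('a')(j, q) = Add(Add(Pow(j, 2), Mul(-18, q)), j) = Add(j, Pow(j, 2), Mul(-18, q)))
Mul(Function('k')(-10), Function('a')(Function('d')(7, 5), -44)) = Mul(Add(8, Mul(-1, -10)), Add(Mul(3, 7), Pow(Mul(3, 7), 2), Mul(-18, -44))) = Mul(Add(8, 10), Add(21, Pow(21, 2), 792)) = Mul(18, Add(21, 441, 792)) = Mul(18, 1254) = 22572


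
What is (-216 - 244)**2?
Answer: 211600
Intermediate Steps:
(-216 - 244)**2 = (-460)**2 = 211600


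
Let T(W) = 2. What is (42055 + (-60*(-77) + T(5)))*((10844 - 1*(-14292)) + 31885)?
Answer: 2661569217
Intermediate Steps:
(42055 + (-60*(-77) + T(5)))*((10844 - 1*(-14292)) + 31885) = (42055 + (-60*(-77) + 2))*((10844 - 1*(-14292)) + 31885) = (42055 + (4620 + 2))*((10844 + 14292) + 31885) = (42055 + 4622)*(25136 + 31885) = 46677*57021 = 2661569217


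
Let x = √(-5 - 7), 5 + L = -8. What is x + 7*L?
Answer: -91 + 2*I*√3 ≈ -91.0 + 3.4641*I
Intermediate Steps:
L = -13 (L = -5 - 8 = -13)
x = 2*I*√3 (x = √(-12) = 2*I*√3 ≈ 3.4641*I)
x + 7*L = 2*I*√3 + 7*(-13) = 2*I*√3 - 91 = -91 + 2*I*√3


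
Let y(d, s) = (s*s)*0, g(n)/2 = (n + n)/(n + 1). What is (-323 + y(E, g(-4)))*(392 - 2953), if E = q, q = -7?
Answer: 827203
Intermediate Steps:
E = -7
g(n) = 4*n/(1 + n) (g(n) = 2*((n + n)/(n + 1)) = 2*((2*n)/(1 + n)) = 2*(2*n/(1 + n)) = 4*n/(1 + n))
y(d, s) = 0 (y(d, s) = s²*0 = 0)
(-323 + y(E, g(-4)))*(392 - 2953) = (-323 + 0)*(392 - 2953) = -323*(-2561) = 827203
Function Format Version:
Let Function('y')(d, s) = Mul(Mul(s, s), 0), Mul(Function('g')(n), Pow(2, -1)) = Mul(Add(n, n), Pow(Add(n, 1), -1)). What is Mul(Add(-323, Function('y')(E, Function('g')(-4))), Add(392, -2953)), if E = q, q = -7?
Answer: 827203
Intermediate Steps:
E = -7
Function('g')(n) = Mul(4, n, Pow(Add(1, n), -1)) (Function('g')(n) = Mul(2, Mul(Add(n, n), Pow(Add(n, 1), -1))) = Mul(2, Mul(Mul(2, n), Pow(Add(1, n), -1))) = Mul(2, Mul(2, n, Pow(Add(1, n), -1))) = Mul(4, n, Pow(Add(1, n), -1)))
Function('y')(d, s) = 0 (Function('y')(d, s) = Mul(Pow(s, 2), 0) = 0)
Mul(Add(-323, Function('y')(E, Function('g')(-4))), Add(392, -2953)) = Mul(Add(-323, 0), Add(392, -2953)) = Mul(-323, -2561) = 827203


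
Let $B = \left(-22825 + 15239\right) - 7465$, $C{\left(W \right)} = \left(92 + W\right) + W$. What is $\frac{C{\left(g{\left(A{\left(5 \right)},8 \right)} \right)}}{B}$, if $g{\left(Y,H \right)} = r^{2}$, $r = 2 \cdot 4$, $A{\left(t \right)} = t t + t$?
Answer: $- \frac{220}{15051} \approx -0.014617$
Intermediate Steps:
$A{\left(t \right)} = t + t^{2}$ ($A{\left(t \right)} = t^{2} + t = t + t^{2}$)
$r = 8$
$g{\left(Y,H \right)} = 64$ ($g{\left(Y,H \right)} = 8^{2} = 64$)
$C{\left(W \right)} = 92 + 2 W$
$B = -15051$ ($B = -7586 - 7465 = -15051$)
$\frac{C{\left(g{\left(A{\left(5 \right)},8 \right)} \right)}}{B} = \frac{92 + 2 \cdot 64}{-15051} = \left(92 + 128\right) \left(- \frac{1}{15051}\right) = 220 \left(- \frac{1}{15051}\right) = - \frac{220}{15051}$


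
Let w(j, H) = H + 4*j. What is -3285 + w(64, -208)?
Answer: -3237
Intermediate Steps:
-3285 + w(64, -208) = -3285 + (-208 + 4*64) = -3285 + (-208 + 256) = -3285 + 48 = -3237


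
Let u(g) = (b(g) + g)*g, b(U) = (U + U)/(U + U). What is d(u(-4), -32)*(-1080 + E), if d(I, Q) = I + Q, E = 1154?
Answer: -1480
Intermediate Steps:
b(U) = 1 (b(U) = (2*U)/((2*U)) = (2*U)*(1/(2*U)) = 1)
u(g) = g*(1 + g) (u(g) = (1 + g)*g = g*(1 + g))
d(u(-4), -32)*(-1080 + E) = (-4*(1 - 4) - 32)*(-1080 + 1154) = (-4*(-3) - 32)*74 = (12 - 32)*74 = -20*74 = -1480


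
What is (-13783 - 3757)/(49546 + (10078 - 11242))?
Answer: -8770/24191 ≈ -0.36253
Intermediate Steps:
(-13783 - 3757)/(49546 + (10078 - 11242)) = -17540/(49546 - 1164) = -17540/48382 = -17540*1/48382 = -8770/24191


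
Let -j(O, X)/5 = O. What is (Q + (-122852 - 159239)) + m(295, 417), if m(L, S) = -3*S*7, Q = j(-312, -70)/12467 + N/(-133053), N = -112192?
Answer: -37111449228808/127597827 ≈ -2.9085e+5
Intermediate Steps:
j(O, X) = -5*O
Q = 123558488/127597827 (Q = -5*(-312)/12467 - 112192/(-133053) = 1560*(1/12467) - 112192*(-1/133053) = 120/959 + 112192/133053 = 123558488/127597827 ≈ 0.96834)
m(L, S) = -21*S
(Q + (-122852 - 159239)) + m(295, 417) = (123558488/127597827 + (-122852 - 159239)) - 21*417 = (123558488/127597827 - 282091) - 8757 = -35994075057769/127597827 - 8757 = -37111449228808/127597827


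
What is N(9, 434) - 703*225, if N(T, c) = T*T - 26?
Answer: -158120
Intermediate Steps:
N(T, c) = -26 + T² (N(T, c) = T² - 26 = -26 + T²)
N(9, 434) - 703*225 = (-26 + 9²) - 703*225 = (-26 + 81) - 158175 = 55 - 158175 = -158120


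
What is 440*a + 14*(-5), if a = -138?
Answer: -60790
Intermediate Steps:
440*a + 14*(-5) = 440*(-138) + 14*(-5) = -60720 - 70 = -60790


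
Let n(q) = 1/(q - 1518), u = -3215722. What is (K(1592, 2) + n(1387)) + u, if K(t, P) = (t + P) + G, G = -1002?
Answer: -421182031/131 ≈ -3.2151e+6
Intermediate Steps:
n(q) = 1/(-1518 + q)
K(t, P) = -1002 + P + t (K(t, P) = (t + P) - 1002 = (P + t) - 1002 = -1002 + P + t)
(K(1592, 2) + n(1387)) + u = ((-1002 + 2 + 1592) + 1/(-1518 + 1387)) - 3215722 = (592 + 1/(-131)) - 3215722 = (592 - 1/131) - 3215722 = 77551/131 - 3215722 = -421182031/131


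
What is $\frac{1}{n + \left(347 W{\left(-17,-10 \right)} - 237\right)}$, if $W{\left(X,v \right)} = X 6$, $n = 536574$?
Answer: $\frac{1}{500943} \approx 1.9962 \cdot 10^{-6}$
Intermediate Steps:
$W{\left(X,v \right)} = 6 X$
$\frac{1}{n + \left(347 W{\left(-17,-10 \right)} - 237\right)} = \frac{1}{536574 + \left(347 \cdot 6 \left(-17\right) - 237\right)} = \frac{1}{536574 + \left(347 \left(-102\right) - 237\right)} = \frac{1}{536574 - 35631} = \frac{1}{500943}$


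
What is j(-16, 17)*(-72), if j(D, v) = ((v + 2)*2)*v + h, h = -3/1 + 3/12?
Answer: -46314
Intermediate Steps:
h = -11/4 (h = -3*1 + 3*(1/12) = -3 + ¼ = -11/4 ≈ -2.7500)
j(D, v) = -11/4 + v*(4 + 2*v) (j(D, v) = ((v + 2)*2)*v - 11/4 = ((2 + v)*2)*v - 11/4 = (4 + 2*v)*v - 11/4 = v*(4 + 2*v) - 11/4 = -11/4 + v*(4 + 2*v))
j(-16, 17)*(-72) = (-11/4 + 2*17² + 4*17)*(-72) = (-11/4 + 2*289 + 68)*(-72) = (-11/4 + 578 + 68)*(-72) = (2573/4)*(-72) = -46314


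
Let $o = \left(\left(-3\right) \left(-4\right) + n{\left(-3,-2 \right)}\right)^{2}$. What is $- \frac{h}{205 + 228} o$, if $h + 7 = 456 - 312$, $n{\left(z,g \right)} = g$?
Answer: $- \frac{13700}{433} \approx -31.64$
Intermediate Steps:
$h = 137$ ($h = -7 + \left(456 - 312\right) = -7 + 144 = 137$)
$o = 100$ ($o = \left(\left(-3\right) \left(-4\right) - 2\right)^{2} = \left(12 - 2\right)^{2} = 10^{2} = 100$)
$- \frac{h}{205 + 228} o = - \frac{137}{205 + 228} \cdot 100 = - \frac{137}{433} \cdot 100 = \left(-1\right) \frac{137}{433} \cdot 100 = \left(- \frac{137}{433}\right) 100 = - \frac{13700}{433}$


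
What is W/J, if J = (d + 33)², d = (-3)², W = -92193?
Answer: -30731/588 ≈ -52.264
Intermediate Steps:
d = 9
J = 1764 (J = (9 + 33)² = 42² = 1764)
W/J = -92193/1764 = -92193*1/1764 = -30731/588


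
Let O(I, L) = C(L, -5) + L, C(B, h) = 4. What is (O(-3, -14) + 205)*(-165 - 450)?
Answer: -119925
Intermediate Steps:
O(I, L) = 4 + L
(O(-3, -14) + 205)*(-165 - 450) = ((4 - 14) + 205)*(-165 - 450) = (-10 + 205)*(-615) = 195*(-615) = -119925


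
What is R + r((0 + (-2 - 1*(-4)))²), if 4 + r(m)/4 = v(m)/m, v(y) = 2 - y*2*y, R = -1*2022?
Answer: -2068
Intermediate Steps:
R = -2022
v(y) = 2 - 2*y² (v(y) = 2 - 2*y*y = 2 - 2*y²)
r(m) = -16 + 4*(2 - 2*m²)/m (r(m) = -16 + 4*((2 - 2*m²)/m) = -16 + 4*(2 - 2*m²)/m)
R + r((0 + (-2 - 1*(-4)))²) = -2022 + (-16 - 8*(0 + (-2 - 1*(-4)))² + 8/((0 + (-2 - 1*(-4)))²)) = -2022 + (-16 - 8*(0 + (-2 + 4))² + 8/((0 + (-2 + 4))²)) = -2022 + (-16 - 8*(0 + 2)² + 8/((0 + 2)²)) = -2022 + (-16 - 8*2² + 8/(2²)) = -2022 + (-16 - 8*4 + 8/4) = -2022 + (-16 - 32 + 8*(¼)) = -2022 + (-16 - 32 + 2) = -2022 - 46 = -2068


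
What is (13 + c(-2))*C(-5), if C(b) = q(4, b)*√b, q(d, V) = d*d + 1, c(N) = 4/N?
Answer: 187*I*√5 ≈ 418.14*I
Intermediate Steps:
q(d, V) = 1 + d² (q(d, V) = d² + 1 = 1 + d²)
C(b) = 17*√b (C(b) = (1 + 4²)*√b = (1 + 16)*√b = 17*√b)
(13 + c(-2))*C(-5) = (13 + 4/(-2))*(17*√(-5)) = (13 + 4*(-½))*(17*(I*√5)) = (13 - 2)*(17*I*√5) = 11*(17*I*√5) = 187*I*√5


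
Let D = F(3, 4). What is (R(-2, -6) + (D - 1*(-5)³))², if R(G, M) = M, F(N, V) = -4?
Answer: 13225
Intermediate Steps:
D = -4
(R(-2, -6) + (D - 1*(-5)³))² = (-6 + (-4 - 1*(-5)³))² = (-6 + (-4 - 1*(-125)))² = (-6 + (-4 + 125))² = (-6 + 121)² = 115² = 13225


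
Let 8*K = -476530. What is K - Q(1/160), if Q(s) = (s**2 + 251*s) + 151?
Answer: -1528801761/25600 ≈ -59719.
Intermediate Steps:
K = -238265/4 (K = (1/8)*(-476530) = -238265/4 ≈ -59566.)
Q(s) = 151 + s**2 + 251*s
K - Q(1/160) = -238265/4 - (151 + (1/160)**2 + 251/160) = -238265/4 - (151 + (1/160)**2 + 251*(1/160)) = -238265/4 - (151 + 1/25600 + 251/160) = -238265/4 - 1*3905761/25600 = -238265/4 - 3905761/25600 = -1528801761/25600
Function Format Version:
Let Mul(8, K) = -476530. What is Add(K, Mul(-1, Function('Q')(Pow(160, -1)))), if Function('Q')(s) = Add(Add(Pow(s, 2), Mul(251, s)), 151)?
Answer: Rational(-1528801761, 25600) ≈ -59719.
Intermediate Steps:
K = Rational(-238265, 4) (K = Mul(Rational(1, 8), -476530) = Rational(-238265, 4) ≈ -59566.)
Function('Q')(s) = Add(151, Pow(s, 2), Mul(251, s))
Add(K, Mul(-1, Function('Q')(Pow(160, -1)))) = Add(Rational(-238265, 4), Mul(-1, Add(151, Pow(Pow(160, -1), 2), Mul(251, Pow(160, -1))))) = Add(Rational(-238265, 4), Mul(-1, Add(151, Pow(Rational(1, 160), 2), Mul(251, Rational(1, 160))))) = Add(Rational(-238265, 4), Mul(-1, Add(151, Rational(1, 25600), Rational(251, 160)))) = Add(Rational(-238265, 4), Mul(-1, Rational(3905761, 25600))) = Add(Rational(-238265, 4), Rational(-3905761, 25600)) = Rational(-1528801761, 25600)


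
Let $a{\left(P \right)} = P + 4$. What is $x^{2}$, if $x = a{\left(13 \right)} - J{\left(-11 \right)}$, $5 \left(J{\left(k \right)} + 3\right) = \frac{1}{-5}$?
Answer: $\frac{251001}{625} \approx 401.6$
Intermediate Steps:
$a{\left(P \right)} = 4 + P$
$J{\left(k \right)} = - \frac{76}{25}$ ($J{\left(k \right)} = -3 + \frac{1}{5 \left(-5\right)} = -3 + \frac{1}{5} \left(- \frac{1}{5}\right) = -3 - \frac{1}{25} = - \frac{76}{25}$)
$x = \frac{501}{25}$ ($x = \left(4 + 13\right) - - \frac{76}{25} = 17 + \frac{76}{25} = \frac{501}{25} \approx 20.04$)
$x^{2} = \left(\frac{501}{25}\right)^{2} = \frac{251001}{625}$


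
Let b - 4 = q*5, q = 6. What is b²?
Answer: 1156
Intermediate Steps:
b = 34 (b = 4 + 6*5 = 4 + 30 = 34)
b² = 34² = 1156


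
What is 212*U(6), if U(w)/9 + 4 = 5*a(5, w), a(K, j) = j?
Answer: 49608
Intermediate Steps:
U(w) = -36 + 45*w (U(w) = -36 + 9*(5*w) = -36 + 45*w)
212*U(6) = 212*(-36 + 45*6) = 212*(-36 + 270) = 212*234 = 49608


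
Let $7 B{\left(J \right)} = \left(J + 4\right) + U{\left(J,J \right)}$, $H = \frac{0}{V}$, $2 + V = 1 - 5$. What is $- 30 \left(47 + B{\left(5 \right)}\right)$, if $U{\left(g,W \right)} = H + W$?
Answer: $-1470$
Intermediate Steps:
$V = -6$ ($V = -2 + \left(1 - 5\right) = -2 - 4 = -6$)
$H = 0$ ($H = \frac{0}{-6} = 0 \left(- \frac{1}{6}\right) = 0$)
$U{\left(g,W \right)} = W$ ($U{\left(g,W \right)} = 0 + W = W$)
$B{\left(J \right)} = \frac{4}{7} + \frac{2 J}{7}$ ($B{\left(J \right)} = \frac{\left(J + 4\right) + J}{7} = \frac{\left(4 + J\right) + J}{7} = \frac{4 + 2 J}{7} = \frac{4}{7} + \frac{2 J}{7}$)
$- 30 \left(47 + B{\left(5 \right)}\right) = - 30 \left(47 + \left(\frac{4}{7} + \frac{2}{7} \cdot 5\right)\right) = - 30 \left(47 + \left(\frac{4}{7} + \frac{10}{7}\right)\right) = - 30 \left(47 + 2\right) = \left(-30\right) 49 = -1470$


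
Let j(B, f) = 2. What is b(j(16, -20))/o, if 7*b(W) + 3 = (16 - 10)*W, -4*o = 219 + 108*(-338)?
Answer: 12/84665 ≈ 0.00014174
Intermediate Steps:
o = 36285/4 (o = -(219 + 108*(-338))/4 = -(219 - 36504)/4 = -1/4*(-36285) = 36285/4 ≈ 9071.3)
b(W) = -3/7 + 6*W/7 (b(W) = -3/7 + ((16 - 10)*W)/7 = -3/7 + (6*W)/7 = -3/7 + 6*W/7)
b(j(16, -20))/o = (-3/7 + (6/7)*2)/(36285/4) = (-3/7 + 12/7)*(4/36285) = (9/7)*(4/36285) = 12/84665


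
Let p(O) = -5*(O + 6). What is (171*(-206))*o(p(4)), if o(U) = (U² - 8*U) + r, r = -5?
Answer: -101979270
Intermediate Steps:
p(O) = -30 - 5*O (p(O) = -5*(6 + O) = -30 - 5*O)
o(U) = -5 + U² - 8*U (o(U) = (U² - 8*U) - 5 = -5 + U² - 8*U)
(171*(-206))*o(p(4)) = (171*(-206))*(-5 + (-30 - 5*4)² - 8*(-30 - 5*4)) = -35226*(-5 + (-30 - 20)² - 8*(-30 - 20)) = -35226*(-5 + (-50)² - 8*(-50)) = -35226*(-5 + 2500 + 400) = -35226*2895 = -101979270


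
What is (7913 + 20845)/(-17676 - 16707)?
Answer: -9586/11461 ≈ -0.83640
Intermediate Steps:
(7913 + 20845)/(-17676 - 16707) = 28758/(-34383) = 28758*(-1/34383) = -9586/11461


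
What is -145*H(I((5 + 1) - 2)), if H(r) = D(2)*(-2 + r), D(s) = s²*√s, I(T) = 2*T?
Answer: -3480*√2 ≈ -4921.5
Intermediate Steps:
D(s) = s^(5/2)
H(r) = 4*√2*(-2 + r) (H(r) = 2^(5/2)*(-2 + r) = (4*√2)*(-2 + r) = 4*√2*(-2 + r))
-145*H(I((5 + 1) - 2)) = -580*√2*(-2 + 2*((5 + 1) - 2)) = -580*√2*(-2 + 2*(6 - 2)) = -580*√2*(-2 + 2*4) = -580*√2*(-2 + 8) = -580*√2*6 = -3480*√2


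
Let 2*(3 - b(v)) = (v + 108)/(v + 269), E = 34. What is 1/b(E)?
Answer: 303/838 ≈ 0.36158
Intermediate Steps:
b(v) = 3 - (108 + v)/(2*(269 + v)) (b(v) = 3 - (v + 108)/(2*(v + 269)) = 3 - (108 + v)/(2*(269 + v)))
1/b(E) = 1/((1506 + 5*34)/(2*(269 + 34))) = 1/((½)*(1506 + 170)/303) = 1/((½)*(1/303)*1676) = 1/(838/303) = 303/838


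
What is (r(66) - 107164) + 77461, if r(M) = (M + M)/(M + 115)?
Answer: -5376111/181 ≈ -29702.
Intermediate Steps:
r(M) = 2*M/(115 + M) (r(M) = (2*M)/(115 + M) = 2*M/(115 + M))
(r(66) - 107164) + 77461 = (2*66/(115 + 66) - 107164) + 77461 = (2*66/181 - 107164) + 77461 = (2*66*(1/181) - 107164) + 77461 = (132/181 - 107164) + 77461 = -19396552/181 + 77461 = -5376111/181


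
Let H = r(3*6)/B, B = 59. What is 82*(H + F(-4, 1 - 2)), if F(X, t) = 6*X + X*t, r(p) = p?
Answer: -95284/59 ≈ -1615.0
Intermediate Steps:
H = 18/59 (H = (3*6)/59 = 18*(1/59) = 18/59 ≈ 0.30508)
82*(H + F(-4, 1 - 2)) = 82*(18/59 - 4*(6 + (1 - 2))) = 82*(18/59 - 4*(6 - 1)) = 82*(18/59 - 4*5) = 82*(18/59 - 20) = 82*(-1162/59) = -95284/59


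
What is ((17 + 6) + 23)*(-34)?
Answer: -1564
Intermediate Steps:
((17 + 6) + 23)*(-34) = (23 + 23)*(-34) = 46*(-34) = -1564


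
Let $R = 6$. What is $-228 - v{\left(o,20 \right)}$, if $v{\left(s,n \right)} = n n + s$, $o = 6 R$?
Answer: $-664$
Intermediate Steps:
$o = 36$ ($o = 6 \cdot 6 = 36$)
$v{\left(s,n \right)} = s + n^{2}$ ($v{\left(s,n \right)} = n^{2} + s = s + n^{2}$)
$-228 - v{\left(o,20 \right)} = -228 - \left(36 + 20^{2}\right) = -228 - \left(36 + 400\right) = -228 - 436 = -664$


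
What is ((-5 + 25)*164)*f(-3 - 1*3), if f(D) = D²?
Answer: 118080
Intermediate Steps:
((-5 + 25)*164)*f(-3 - 1*3) = ((-5 + 25)*164)*(-3 - 1*3)² = (20*164)*(-3 - 3)² = 3280*(-6)² = 3280*36 = 118080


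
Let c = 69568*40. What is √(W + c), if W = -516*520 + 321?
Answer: √2514721 ≈ 1585.8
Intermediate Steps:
W = -267999 (W = -268320 + 321 = -267999)
c = 2782720
√(W + c) = √(-267999 + 2782720) = √2514721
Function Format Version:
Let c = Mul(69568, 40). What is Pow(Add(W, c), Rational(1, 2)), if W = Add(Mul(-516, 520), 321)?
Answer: Pow(2514721, Rational(1, 2)) ≈ 1585.8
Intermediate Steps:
W = -267999 (W = Add(-268320, 321) = -267999)
c = 2782720
Pow(Add(W, c), Rational(1, 2)) = Pow(Add(-267999, 2782720), Rational(1, 2)) = Pow(2514721, Rational(1, 2))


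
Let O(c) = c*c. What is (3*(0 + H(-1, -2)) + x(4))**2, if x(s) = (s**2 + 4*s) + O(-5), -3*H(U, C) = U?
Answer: 3364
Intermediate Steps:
O(c) = c**2
H(U, C) = -U/3
x(s) = 25 + s**2 + 4*s (x(s) = (s**2 + 4*s) + (-5)**2 = (s**2 + 4*s) + 25 = 25 + s**2 + 4*s)
(3*(0 + H(-1, -2)) + x(4))**2 = (3*(0 - 1/3*(-1)) + (25 + 4**2 + 4*4))**2 = (3*(0 + 1/3) + (25 + 16 + 16))**2 = (3*(1/3) + 57)**2 = (1 + 57)**2 = 58**2 = 3364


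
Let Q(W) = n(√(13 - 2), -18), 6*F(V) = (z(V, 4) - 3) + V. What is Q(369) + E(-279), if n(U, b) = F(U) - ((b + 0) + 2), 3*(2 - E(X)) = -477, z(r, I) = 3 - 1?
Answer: 1061/6 + √11/6 ≈ 177.39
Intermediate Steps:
z(r, I) = 2
E(X) = 161 (E(X) = 2 - ⅓*(-477) = 2 + 159 = 161)
F(V) = -⅙ + V/6 (F(V) = ((2 - 3) + V)/6 = (-1 + V)/6 = -⅙ + V/6)
n(U, b) = -13/6 - b + U/6 (n(U, b) = (-⅙ + U/6) - ((b + 0) + 2) = (-⅙ + U/6) - (b + 2) = (-⅙ + U/6) - (2 + b) = (-⅙ + U/6) + (-2 - b) = -13/6 - b + U/6)
Q(W) = 95/6 + √11/6 (Q(W) = -13/6 - 1*(-18) + √(13 - 2)/6 = -13/6 + 18 + √11/6 = 95/6 + √11/6)
Q(369) + E(-279) = (95/6 + √11/6) + 161 = 1061/6 + √11/6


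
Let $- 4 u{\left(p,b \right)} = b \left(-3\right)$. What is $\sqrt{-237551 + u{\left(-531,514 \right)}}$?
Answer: $\frac{i \sqrt{948662}}{2} \approx 487.0 i$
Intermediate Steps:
$u{\left(p,b \right)} = \frac{3 b}{4}$ ($u{\left(p,b \right)} = - \frac{b \left(-3\right)}{4} = - \frac{\left(-3\right) b}{4} = \frac{3 b}{4}$)
$\sqrt{-237551 + u{\left(-531,514 \right)}} = \sqrt{-237551 + \frac{3}{4} \cdot 514} = \sqrt{-237551 + \frac{771}{2}} = \sqrt{- \frac{474331}{2}} = \frac{i \sqrt{948662}}{2}$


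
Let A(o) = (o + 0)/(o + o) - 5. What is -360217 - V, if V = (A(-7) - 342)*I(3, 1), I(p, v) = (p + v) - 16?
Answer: -364375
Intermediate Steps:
I(p, v) = -16 + p + v
A(o) = -9/2 (A(o) = o/((2*o)) - 5 = o*(1/(2*o)) - 5 = 1/2 - 5 = -9/2)
V = 4158 (V = (-9/2 - 342)*(-16 + 3 + 1) = -693/2*(-12) = 4158)
-360217 - V = -360217 - 1*4158 = -360217 - 4158 = -364375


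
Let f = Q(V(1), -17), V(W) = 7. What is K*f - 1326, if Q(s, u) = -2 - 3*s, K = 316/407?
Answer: -546950/407 ≈ -1343.9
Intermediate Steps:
K = 316/407 (K = 316*(1/407) = 316/407 ≈ 0.77641)
f = -23 (f = -2 - 3*7 = -2 - 21 = -23)
K*f - 1326 = (316/407)*(-23) - 1326 = -7268/407 - 1326 = -546950/407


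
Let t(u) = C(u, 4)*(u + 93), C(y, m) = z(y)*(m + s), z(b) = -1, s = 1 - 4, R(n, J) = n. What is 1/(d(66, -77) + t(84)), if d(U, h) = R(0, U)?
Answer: -1/177 ≈ -0.0056497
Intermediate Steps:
s = -3
C(y, m) = 3 - m (C(y, m) = -(m - 3) = -(-3 + m) = 3 - m)
d(U, h) = 0
t(u) = -93 - u (t(u) = (3 - 1*4)*(u + 93) = (3 - 4)*(93 + u) = -(93 + u) = -93 - u)
1/(d(66, -77) + t(84)) = 1/(0 + (-93 - 1*84)) = 1/(0 + (-93 - 84)) = 1/(0 - 177) = 1/(-177) = -1/177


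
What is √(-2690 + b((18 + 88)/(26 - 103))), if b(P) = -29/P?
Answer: I*√29988142/106 ≈ 51.662*I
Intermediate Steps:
√(-2690 + b((18 + 88)/(26 - 103))) = √(-2690 - 29*(26 - 103)/(18 + 88)) = √(-2690 - 29/(106/(-77))) = √(-2690 - 29/(106*(-1/77))) = √(-2690 - 29/(-106/77)) = √(-2690 - 29*(-77/106)) = √(-2690 + 2233/106) = √(-282907/106) = I*√29988142/106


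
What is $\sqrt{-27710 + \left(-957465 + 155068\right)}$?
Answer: $i \sqrt{830107} \approx 911.1 i$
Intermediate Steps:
$\sqrt{-27710 + \left(-957465 + 155068\right)} = \sqrt{-27710 - 802397} = \sqrt{-830107} = i \sqrt{830107}$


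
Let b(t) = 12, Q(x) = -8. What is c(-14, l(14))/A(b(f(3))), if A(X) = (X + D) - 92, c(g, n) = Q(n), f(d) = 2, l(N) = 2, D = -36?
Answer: 2/29 ≈ 0.068966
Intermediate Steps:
c(g, n) = -8
A(X) = -128 + X (A(X) = (X - 36) - 92 = (-36 + X) - 92 = -128 + X)
c(-14, l(14))/A(b(f(3))) = -8/(-128 + 12) = -8/(-116) = -8*(-1/116) = 2/29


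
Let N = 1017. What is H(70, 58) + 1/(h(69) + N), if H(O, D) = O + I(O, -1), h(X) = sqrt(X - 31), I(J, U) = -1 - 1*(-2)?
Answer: 73432838/1034251 - sqrt(38)/1034251 ≈ 71.001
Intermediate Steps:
I(J, U) = 1 (I(J, U) = -1 + 2 = 1)
h(X) = sqrt(-31 + X)
H(O, D) = 1 + O (H(O, D) = O + 1 = 1 + O)
H(70, 58) + 1/(h(69) + N) = (1 + 70) + 1/(sqrt(-31 + 69) + 1017) = 71 + 1/(sqrt(38) + 1017) = 71 + 1/(1017 + sqrt(38))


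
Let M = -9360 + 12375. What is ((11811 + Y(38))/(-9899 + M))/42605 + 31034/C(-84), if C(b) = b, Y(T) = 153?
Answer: -1137756297607/3079574610 ≈ -369.45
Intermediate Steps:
M = 3015
((11811 + Y(38))/(-9899 + M))/42605 + 31034/C(-84) = ((11811 + 153)/(-9899 + 3015))/42605 + 31034/(-84) = (11964/(-6884))*(1/42605) + 31034*(-1/84) = (11964*(-1/6884))*(1/42605) - 15517/42 = -2991/1721*1/42605 - 15517/42 = -2991/73323205 - 15517/42 = -1137756297607/3079574610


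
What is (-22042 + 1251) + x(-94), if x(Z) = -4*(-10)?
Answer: -20751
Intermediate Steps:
x(Z) = 40
(-22042 + 1251) + x(-94) = (-22042 + 1251) + 40 = -20791 + 40 = -20751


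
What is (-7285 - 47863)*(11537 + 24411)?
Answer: -1982460304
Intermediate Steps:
(-7285 - 47863)*(11537 + 24411) = -55148*35948 = -1982460304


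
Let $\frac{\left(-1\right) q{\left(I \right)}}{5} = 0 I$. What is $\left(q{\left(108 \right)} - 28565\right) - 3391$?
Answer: $-31956$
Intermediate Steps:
$q{\left(I \right)} = 0$ ($q{\left(I \right)} = - 5 \cdot 0 I = \left(-5\right) 0 = 0$)
$\left(q{\left(108 \right)} - 28565\right) - 3391 = \left(0 - 28565\right) - 3391 = -28565 - 3391 = -31956$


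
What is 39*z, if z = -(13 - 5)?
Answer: -312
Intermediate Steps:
z = -8 (z = -1*8 = -8)
39*z = 39*(-8) = -312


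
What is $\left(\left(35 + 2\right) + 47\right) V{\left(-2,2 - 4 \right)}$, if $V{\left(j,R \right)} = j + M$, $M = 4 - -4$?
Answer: $504$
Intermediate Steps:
$M = 8$ ($M = 4 + 4 = 8$)
$V{\left(j,R \right)} = 8 + j$ ($V{\left(j,R \right)} = j + 8 = 8 + j$)
$\left(\left(35 + 2\right) + 47\right) V{\left(-2,2 - 4 \right)} = \left(\left(35 + 2\right) + 47\right) \left(8 - 2\right) = \left(37 + 47\right) 6 = 84 \cdot 6 = 504$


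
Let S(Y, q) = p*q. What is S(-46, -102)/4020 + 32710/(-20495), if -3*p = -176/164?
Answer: -271096136/168899295 ≈ -1.6051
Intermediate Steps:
p = 44/123 (p = -(-176)/(3*164) = -1/3*(-44/41) = 44/123 ≈ 0.35772)
S(Y, q) = 44*q/123
S(-46, -102)/4020 + 32710/(-20495) = ((44/123)*(-102))/4020 + 32710/(-20495) = -1496/41*1/4020 + 32710*(-1/20495) = -374/41205 - 6542/4099 = -271096136/168899295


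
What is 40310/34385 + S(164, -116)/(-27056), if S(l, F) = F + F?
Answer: 27465117/23258014 ≈ 1.1809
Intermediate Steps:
S(l, F) = 2*F
40310/34385 + S(164, -116)/(-27056) = 40310/34385 + (2*(-116))/(-27056) = 40310*(1/34385) - 232*(-1/27056) = 8062/6877 + 29/3382 = 27465117/23258014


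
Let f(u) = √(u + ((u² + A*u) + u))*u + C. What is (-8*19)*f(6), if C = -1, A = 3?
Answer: 152 - 912*√66 ≈ -7257.1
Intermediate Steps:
f(u) = -1 + u*√(u² + 5*u) (f(u) = √(u + ((u² + 3*u) + u))*u - 1 = √(u + (u² + 4*u))*u - 1 = √(u² + 5*u)*u - 1 = u*√(u² + 5*u) - 1 = -1 + u*√(u² + 5*u))
(-8*19)*f(6) = (-8*19)*(-1 + 6*√(6*(5 + 6))) = -152*(-1 + 6*√(6*11)) = -152*(-1 + 6*√66) = 152 - 912*√66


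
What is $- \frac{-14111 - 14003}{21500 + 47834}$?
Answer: $\frac{14057}{34667} \approx 0.40549$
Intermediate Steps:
$- \frac{-14111 - 14003}{21500 + 47834} = - \frac{-28114}{69334} = \left(-1\right) \left(- \frac{14057}{34667}\right) = \frac{14057}{34667}$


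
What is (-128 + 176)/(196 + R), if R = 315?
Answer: 48/511 ≈ 0.093933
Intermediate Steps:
(-128 + 176)/(196 + R) = (-128 + 176)/(196 + 315) = 48/511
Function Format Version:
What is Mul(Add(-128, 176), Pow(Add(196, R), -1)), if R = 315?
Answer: Rational(48, 511) ≈ 0.093933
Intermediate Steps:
Mul(Add(-128, 176), Pow(Add(196, R), -1)) = Mul(Add(-128, 176), Pow(Add(196, 315), -1)) = Mul(48, Pow(511, -1)) = Mul(48, Rational(1, 511)) = Rational(48, 511)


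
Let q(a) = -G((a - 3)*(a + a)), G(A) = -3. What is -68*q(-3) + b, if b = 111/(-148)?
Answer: -819/4 ≈ -204.75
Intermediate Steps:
b = -¾ (b = 111*(-1/148) = -¾ ≈ -0.75000)
q(a) = 3 (q(a) = -1*(-3) = 3)
-68*q(-3) + b = -68*3 - ¾ = -204 - ¾ = -819/4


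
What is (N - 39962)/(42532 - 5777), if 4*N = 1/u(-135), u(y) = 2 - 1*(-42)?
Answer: -7033311/6468880 ≈ -1.0873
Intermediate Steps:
u(y) = 44 (u(y) = 2 + 42 = 44)
N = 1/176 (N = (1/4)/44 = (1/4)*(1/44) = 1/176 ≈ 0.0056818)
(N - 39962)/(42532 - 5777) = (1/176 - 39962)/(42532 - 5777) = -7033311/176/36755 = -7033311/176*1/36755 = -7033311/6468880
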